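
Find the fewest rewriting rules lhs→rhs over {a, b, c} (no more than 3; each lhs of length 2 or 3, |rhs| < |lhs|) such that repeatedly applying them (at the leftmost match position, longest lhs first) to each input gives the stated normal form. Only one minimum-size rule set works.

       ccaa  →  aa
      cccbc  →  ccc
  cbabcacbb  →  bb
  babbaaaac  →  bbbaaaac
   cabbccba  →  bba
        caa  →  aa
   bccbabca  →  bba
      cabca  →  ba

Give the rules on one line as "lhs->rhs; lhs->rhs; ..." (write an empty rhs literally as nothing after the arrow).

  | ccaa => caa => aa
  | cccbc => ccc
  | cbabcacbb => abcacbb => bcacbb => bacbb => bab => bb
  | babbaaaac => bbbaaaac

ab->b; ca->a; cb->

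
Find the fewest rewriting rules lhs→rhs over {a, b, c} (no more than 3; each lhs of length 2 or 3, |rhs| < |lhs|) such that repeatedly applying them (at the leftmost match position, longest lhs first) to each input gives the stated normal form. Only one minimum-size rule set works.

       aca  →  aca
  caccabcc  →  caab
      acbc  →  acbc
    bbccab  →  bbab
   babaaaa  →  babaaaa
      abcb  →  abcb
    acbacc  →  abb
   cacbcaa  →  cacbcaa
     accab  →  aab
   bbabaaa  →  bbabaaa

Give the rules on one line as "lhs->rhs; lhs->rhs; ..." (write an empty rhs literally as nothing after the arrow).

  | aca
  | caccabcc => caabcc => caab
  | acbc
  | bbccab => bbab

cba->bb; cc->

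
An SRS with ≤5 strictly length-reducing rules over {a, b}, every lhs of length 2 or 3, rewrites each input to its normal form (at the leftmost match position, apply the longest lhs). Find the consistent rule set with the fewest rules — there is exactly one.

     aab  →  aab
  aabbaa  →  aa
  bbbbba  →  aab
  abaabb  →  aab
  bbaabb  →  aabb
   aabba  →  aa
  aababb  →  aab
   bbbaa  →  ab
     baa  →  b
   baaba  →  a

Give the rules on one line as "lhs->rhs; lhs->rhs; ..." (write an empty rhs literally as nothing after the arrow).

aaa->aa; ba->b; bba->a; bbb->ab

  | aab
  | aabbaa => aaaa => aaa => aa
  | bbbbba => abbba => aaba => aab
  | abaabb => ababb => abbb => aab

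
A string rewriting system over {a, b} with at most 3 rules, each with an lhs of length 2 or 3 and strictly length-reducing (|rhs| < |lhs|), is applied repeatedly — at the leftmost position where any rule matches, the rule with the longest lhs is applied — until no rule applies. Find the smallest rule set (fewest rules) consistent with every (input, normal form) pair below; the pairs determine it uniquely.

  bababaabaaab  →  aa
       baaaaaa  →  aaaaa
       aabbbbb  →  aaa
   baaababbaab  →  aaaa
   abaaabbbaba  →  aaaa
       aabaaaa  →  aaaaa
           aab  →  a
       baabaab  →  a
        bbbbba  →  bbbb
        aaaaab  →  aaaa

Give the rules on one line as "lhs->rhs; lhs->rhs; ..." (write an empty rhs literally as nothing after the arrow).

ab->; abb->aa; ba->

  | bababaabaaab => babaabaaab => baabaaab => abaaab => aaab => aa
  | baaaaaa => aaaaa
  | aabbbbb => aaabbb => aaaab => aaa
  | baaababbaab => aababbaab => aabbaab => aaaaab => aaaa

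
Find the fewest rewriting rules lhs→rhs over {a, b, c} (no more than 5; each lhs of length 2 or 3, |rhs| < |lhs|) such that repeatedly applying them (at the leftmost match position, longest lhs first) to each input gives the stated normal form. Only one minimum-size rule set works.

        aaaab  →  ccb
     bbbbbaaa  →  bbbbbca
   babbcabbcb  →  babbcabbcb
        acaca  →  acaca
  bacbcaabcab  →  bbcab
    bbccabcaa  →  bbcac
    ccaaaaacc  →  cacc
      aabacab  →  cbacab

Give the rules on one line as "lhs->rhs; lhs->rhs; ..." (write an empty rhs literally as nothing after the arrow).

aa->c; abc->b; cbc->ac; ccc->

  | aaaab => caab => ccb
  | bbbbbaaa => bbbbbca
  | babbcabbcb
  | acaca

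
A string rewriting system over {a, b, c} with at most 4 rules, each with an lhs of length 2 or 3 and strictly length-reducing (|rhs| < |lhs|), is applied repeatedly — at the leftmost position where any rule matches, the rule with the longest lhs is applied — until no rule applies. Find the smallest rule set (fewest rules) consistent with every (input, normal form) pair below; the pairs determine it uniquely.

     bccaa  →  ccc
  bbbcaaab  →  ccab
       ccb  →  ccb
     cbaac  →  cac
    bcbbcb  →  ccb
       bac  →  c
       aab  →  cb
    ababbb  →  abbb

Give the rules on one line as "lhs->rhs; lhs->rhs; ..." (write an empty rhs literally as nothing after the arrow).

aa->c; ba->; bc->c

  | bccaa => ccaa => ccc
  | bbbcaaab => bbcaaab => bcaaab => caaab => ccab
  | ccb
  | cbaac => cac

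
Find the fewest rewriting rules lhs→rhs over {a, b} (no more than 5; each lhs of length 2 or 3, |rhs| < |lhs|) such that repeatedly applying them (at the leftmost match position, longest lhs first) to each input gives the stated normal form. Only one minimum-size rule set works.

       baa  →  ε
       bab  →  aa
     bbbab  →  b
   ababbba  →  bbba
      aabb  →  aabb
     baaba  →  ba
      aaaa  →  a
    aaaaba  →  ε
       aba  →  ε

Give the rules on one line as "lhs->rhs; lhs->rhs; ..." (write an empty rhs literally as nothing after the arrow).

aaa->; aba->; baa->; bab->aa

  | baa => ε
  | bab => aa
  | bbbab => bbaa => b
  | ababbba => bbba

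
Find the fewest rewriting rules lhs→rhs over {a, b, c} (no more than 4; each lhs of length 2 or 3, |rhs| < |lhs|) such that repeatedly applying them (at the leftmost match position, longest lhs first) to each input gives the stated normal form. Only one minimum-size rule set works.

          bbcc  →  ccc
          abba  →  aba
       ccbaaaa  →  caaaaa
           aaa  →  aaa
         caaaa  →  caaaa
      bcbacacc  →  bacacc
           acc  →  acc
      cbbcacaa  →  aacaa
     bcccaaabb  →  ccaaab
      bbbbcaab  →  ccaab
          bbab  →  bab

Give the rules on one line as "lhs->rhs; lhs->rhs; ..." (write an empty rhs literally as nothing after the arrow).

bb->b; bbc->cc; bc->; cb->a

  | bbcc => ccc
  | abba => aba
  | ccbaaaa => caaaaa
  | aaa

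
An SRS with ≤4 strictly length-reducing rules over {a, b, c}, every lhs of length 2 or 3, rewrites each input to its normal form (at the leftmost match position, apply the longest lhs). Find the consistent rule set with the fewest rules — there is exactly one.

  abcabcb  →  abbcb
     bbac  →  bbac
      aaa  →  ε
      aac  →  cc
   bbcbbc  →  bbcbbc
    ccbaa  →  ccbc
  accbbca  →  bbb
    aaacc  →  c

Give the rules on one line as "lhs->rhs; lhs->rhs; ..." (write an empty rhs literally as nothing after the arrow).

aa->c; acc->b; ca->; cac->

  | abcabcb => abbcb
  | bbac
  | aaa => ca => ε
  | aac => cc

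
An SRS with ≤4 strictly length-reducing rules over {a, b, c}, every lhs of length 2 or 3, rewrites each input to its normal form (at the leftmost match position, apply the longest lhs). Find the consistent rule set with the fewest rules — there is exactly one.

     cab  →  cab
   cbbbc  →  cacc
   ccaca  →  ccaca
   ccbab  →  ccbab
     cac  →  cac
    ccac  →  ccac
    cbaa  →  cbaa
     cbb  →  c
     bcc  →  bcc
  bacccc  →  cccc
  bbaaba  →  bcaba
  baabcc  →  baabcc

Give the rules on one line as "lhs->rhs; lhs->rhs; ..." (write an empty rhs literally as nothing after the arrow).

  | cab
  | cbbbc => cacc
  | ccaca
  | ccbab

bac->c; bb->; bba->bc; bbb->ac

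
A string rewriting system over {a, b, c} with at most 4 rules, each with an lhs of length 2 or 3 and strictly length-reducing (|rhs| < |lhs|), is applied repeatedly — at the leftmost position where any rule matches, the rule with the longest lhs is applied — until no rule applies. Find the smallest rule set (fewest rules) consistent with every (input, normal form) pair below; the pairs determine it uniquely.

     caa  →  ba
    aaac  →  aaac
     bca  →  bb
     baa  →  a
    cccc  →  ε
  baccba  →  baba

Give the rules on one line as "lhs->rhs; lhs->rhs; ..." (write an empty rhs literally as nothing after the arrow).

baa->a; ca->b; cc->

  | caa => ba
  | aaac
  | bca => bb
  | baa => a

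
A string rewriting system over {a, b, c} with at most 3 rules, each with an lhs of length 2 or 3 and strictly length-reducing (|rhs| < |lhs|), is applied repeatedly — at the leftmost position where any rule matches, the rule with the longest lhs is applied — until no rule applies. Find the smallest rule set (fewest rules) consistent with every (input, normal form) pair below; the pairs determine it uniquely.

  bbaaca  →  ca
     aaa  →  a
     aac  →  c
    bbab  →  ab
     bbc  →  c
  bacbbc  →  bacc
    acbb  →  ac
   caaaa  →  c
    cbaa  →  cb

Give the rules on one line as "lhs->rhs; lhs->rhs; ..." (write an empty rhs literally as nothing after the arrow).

  | bbaaca => aaca => ca
  | aaa => a
  | aac => c
  | bbab => ab

aa->; bb->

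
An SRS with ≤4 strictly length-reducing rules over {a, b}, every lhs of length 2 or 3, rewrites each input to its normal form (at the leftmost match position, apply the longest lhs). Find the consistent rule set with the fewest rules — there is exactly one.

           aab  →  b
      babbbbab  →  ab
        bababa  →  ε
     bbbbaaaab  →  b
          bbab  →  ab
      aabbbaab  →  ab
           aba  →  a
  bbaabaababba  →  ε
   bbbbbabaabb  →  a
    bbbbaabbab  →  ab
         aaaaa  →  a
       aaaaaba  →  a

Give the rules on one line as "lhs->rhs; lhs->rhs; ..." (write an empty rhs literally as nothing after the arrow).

  | aab => b
  | babbbbab => bbbbab => bbab => ab
  | bababa => baba => ba => ε
  | bbbbaaaab => bbaaaab => aaaab => aab => b

aa->; ba->; bb->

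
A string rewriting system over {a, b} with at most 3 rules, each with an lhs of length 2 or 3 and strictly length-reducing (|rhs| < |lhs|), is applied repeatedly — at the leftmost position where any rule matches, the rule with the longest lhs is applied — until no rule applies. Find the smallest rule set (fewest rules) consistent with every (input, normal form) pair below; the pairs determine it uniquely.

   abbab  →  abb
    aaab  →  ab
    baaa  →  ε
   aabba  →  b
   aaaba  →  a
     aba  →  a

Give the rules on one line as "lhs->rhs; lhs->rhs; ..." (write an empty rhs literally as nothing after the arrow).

aa->; ba->

  | abbab => abb
  | aaab => ab
  | baaa => aa => ε
  | aabba => bba => b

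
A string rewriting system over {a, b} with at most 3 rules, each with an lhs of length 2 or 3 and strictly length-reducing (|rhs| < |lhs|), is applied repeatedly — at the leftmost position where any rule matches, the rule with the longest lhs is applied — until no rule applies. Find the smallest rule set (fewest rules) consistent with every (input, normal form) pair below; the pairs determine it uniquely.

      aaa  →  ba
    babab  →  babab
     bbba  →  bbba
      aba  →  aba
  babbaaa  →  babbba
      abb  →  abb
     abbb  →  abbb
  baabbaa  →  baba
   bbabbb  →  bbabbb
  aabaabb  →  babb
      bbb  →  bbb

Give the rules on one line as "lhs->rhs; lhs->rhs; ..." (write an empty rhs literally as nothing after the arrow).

aa->a; aaa->ba; aab->a

  | aaa => ba
  | babab
  | bbba
  | aba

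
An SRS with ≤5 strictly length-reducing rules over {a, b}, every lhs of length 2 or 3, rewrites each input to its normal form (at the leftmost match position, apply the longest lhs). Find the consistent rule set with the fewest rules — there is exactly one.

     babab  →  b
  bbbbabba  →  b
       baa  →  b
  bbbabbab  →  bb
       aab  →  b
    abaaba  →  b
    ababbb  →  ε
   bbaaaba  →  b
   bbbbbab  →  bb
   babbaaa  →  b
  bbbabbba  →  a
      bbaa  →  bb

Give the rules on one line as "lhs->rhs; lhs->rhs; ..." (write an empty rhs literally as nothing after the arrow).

  | babab => bab => b
  | bbbbabba => babba => bba => b
  | baa => b
  | bbbabbab => abbab => bbab => bb

ab->b; ba->; baa->b; bbb->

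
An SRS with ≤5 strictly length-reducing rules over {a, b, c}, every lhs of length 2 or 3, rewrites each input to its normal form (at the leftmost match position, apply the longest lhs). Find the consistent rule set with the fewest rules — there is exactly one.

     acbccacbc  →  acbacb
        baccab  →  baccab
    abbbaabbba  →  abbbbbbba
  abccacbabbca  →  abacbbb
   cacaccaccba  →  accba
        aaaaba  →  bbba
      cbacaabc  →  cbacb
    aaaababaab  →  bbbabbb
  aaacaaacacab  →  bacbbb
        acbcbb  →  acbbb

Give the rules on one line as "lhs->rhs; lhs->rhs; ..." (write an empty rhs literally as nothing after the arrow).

  | acbccacbc => acbcacbc => acbacbc => acbacb
  | baccab
  | abbbaabbba => abbbbbbba
  | abccacbabbca => abcacbabbca => abacbabbca => abacbaaaa => abacbbaa => abacbbb

aa->b; bbc->aa; bc->b; cac->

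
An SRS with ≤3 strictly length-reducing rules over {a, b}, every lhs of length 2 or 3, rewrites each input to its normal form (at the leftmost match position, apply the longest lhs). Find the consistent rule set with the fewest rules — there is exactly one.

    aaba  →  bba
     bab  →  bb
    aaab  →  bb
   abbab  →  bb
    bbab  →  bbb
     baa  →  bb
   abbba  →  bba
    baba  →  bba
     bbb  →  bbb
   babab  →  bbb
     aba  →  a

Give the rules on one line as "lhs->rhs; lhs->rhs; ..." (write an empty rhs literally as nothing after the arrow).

aa->b; ab->; bab->bb

  | aaba => bba
  | bab => bb
  | aaab => bab => bb
  | abbab => bab => bb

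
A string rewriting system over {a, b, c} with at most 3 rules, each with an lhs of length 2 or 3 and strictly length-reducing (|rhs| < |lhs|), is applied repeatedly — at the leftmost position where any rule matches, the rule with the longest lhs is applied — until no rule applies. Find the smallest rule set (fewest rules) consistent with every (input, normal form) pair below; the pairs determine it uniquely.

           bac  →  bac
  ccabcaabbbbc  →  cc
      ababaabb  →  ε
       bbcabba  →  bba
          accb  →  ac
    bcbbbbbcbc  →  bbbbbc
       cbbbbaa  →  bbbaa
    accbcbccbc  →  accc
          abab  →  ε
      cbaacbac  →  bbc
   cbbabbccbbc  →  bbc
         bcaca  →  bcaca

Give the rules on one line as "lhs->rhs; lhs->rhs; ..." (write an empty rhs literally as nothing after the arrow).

  | bac
  | ccabcaabbbbc => cccaabbbbc => cccabbbc => cccbbc => ccbc => cc
  | ababaabb => abaabb => aabb => ab => ε
  | bbcabba => bbcba => bba

aaa->bb; ab->; cb->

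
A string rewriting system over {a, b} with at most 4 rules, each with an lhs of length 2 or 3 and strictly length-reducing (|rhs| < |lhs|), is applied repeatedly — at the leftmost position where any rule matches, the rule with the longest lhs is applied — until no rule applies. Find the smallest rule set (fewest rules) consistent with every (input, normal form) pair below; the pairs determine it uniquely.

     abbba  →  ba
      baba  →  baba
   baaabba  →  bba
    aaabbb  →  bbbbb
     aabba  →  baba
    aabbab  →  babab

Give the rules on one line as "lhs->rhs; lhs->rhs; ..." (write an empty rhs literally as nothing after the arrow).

  | abbba => ba
  | baba
  | baaabba => bbabba => bba
  | aaabbb => bbbbb

aaa->bb; aab->ba; abb->; baa->bb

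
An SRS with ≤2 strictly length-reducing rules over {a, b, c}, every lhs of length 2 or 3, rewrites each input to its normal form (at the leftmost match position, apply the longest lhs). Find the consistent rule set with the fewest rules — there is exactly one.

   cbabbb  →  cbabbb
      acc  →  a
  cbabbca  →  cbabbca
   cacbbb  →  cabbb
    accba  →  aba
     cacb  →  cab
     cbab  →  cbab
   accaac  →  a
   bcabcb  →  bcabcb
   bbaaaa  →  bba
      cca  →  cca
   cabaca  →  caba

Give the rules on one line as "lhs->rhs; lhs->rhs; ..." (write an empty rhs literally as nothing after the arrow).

aa->a; ac->a

  | cbabbb
  | acc => ac => a
  | cbabbca
  | cacbbb => cabbb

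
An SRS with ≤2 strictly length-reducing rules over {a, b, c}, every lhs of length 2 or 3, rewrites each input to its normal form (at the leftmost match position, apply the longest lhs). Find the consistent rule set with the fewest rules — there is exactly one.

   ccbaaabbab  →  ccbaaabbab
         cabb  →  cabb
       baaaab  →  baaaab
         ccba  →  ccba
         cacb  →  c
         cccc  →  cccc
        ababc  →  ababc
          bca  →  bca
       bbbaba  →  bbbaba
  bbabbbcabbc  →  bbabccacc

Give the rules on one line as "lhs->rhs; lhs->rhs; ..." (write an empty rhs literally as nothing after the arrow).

  | ccbaaabbab
  | cabb
  | baaaab
  | ccba

acb->; bbc->cc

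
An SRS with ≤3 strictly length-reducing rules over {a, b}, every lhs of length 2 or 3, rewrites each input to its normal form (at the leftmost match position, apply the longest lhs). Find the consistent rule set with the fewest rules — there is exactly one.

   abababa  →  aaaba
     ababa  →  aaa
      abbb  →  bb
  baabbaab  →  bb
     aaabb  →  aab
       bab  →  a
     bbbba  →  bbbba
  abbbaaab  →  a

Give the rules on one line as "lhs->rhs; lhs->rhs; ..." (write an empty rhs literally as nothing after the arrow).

abb->b; baa->; bab->a

  | abababa => aaaba
  | ababa => aaa
  | abbb => bb
  | baabbaab => bbaab => bb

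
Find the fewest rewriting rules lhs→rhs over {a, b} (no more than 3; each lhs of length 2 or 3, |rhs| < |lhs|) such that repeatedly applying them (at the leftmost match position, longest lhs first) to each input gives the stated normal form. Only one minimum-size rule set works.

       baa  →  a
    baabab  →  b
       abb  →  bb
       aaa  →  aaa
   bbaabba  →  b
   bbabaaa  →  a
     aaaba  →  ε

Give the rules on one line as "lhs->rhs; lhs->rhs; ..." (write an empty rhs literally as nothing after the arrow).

  | baa => a
  | baabab => abab => bab => b
  | abb => bb
  | aaa

ab->b; ba->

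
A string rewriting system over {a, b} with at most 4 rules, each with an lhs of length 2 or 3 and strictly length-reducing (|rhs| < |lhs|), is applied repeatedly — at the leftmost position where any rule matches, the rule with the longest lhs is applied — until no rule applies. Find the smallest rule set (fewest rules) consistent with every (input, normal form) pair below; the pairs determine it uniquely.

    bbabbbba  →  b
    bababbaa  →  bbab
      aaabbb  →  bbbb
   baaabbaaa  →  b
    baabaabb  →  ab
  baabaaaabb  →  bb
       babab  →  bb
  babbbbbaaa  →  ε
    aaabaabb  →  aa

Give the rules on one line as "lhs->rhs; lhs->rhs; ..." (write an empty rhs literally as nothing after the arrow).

aaa->b; aba->; abb->aa; baa->ab

  | bbabbbba => bbaabba => babbba => baaba => abba => aaa => b
  | bababbaa => bbbaa => bbab
  | aaabbb => bbbb
  | baaabbaaa => ababbaaa => bbaaa => baba => b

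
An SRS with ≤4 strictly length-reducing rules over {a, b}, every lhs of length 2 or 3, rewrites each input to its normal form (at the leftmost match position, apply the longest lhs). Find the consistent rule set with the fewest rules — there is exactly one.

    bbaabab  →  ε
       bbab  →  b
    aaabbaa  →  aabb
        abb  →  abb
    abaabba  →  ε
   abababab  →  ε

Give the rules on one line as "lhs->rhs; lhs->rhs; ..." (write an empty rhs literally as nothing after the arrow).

  | bbaabab => babbab => bab => ε
  | bbab => b
  | aaabbaa => aaabab => aabb
  | abb

aba->b; ba->; baa->ab; bab->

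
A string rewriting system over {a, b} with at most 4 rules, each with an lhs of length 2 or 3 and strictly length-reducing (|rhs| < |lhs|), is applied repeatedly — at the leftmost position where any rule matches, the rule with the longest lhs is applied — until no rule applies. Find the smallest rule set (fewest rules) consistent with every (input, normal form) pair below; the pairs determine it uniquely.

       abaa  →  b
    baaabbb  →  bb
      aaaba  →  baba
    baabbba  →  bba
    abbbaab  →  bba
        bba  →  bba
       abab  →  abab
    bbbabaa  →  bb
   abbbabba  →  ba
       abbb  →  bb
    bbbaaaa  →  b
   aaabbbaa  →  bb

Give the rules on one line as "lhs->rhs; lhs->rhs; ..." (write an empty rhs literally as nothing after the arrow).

aa->b; aab->a; abb->b; bbb->b

  | abaa => abb => b
  | baaabbb => bbabbb => bbbb => bb
  | aaaba => baba
  | baabbba => babba => bba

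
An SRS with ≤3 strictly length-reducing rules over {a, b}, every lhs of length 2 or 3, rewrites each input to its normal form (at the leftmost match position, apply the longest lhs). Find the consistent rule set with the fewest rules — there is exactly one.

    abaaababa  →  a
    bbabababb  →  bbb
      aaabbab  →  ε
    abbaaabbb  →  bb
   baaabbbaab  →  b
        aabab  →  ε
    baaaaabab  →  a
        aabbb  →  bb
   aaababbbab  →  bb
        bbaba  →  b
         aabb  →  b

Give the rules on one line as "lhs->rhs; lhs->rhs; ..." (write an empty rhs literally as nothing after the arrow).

aab->; ab->; ba->

  | abaaababa => aaababa => aaba => a
  | bbabababb => bbababb => bbabb => bbb
  | aaabbab => abab => ab => ε
  | abbaaabbb => baaabbb => aabbb => bb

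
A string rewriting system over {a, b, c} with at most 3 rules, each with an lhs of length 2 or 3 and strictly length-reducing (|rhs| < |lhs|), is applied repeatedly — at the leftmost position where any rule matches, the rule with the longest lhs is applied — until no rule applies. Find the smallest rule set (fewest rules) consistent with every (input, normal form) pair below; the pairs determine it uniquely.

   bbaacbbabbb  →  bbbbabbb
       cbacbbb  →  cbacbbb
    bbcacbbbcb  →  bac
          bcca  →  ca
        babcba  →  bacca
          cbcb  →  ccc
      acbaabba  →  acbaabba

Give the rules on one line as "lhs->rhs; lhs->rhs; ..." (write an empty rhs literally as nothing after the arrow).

  | bbaacbbabbb => bbbbabbb
  | cbacbbb
  | bbcacbbbcb => bacbbbcb => bacbbcc => bacbc => bac
  | bcca => ca

aac->; bc->; bcb->cc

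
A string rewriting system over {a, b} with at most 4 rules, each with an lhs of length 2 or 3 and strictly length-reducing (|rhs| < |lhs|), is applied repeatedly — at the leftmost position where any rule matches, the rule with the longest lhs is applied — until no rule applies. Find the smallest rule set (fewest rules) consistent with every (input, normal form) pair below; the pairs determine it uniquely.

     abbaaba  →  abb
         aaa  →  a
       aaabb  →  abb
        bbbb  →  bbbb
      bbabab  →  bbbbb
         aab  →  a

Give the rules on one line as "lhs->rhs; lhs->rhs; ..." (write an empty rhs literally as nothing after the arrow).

aa->; aab->a; aba->bb

  | abbaaba => abbaa => abb
  | aaa => a
  | aaabb => abb
  | bbbb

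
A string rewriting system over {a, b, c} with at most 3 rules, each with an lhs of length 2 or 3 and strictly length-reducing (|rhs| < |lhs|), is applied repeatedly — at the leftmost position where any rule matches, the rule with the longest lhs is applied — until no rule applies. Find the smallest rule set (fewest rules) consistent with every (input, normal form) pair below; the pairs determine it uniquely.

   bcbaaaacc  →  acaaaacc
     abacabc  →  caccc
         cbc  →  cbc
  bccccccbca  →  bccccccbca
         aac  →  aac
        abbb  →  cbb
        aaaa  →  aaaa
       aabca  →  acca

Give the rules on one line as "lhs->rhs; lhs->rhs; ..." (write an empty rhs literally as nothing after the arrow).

ab->c; bcb->ac

  | bcbaaaacc => acaaaacc
  | abacabc => cacabc => caccc
  | cbc
  | bccccccbca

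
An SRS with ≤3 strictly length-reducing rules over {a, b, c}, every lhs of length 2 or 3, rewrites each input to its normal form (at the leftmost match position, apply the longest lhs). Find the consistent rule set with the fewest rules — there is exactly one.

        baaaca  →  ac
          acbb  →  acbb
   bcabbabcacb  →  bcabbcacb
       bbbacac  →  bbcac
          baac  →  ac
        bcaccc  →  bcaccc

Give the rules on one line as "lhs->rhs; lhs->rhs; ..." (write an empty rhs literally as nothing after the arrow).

aca->c; ba->

  | baaaca => aaca => ac
  | acbb
  | bcabbabcacb => bcabbcacb
  | bbbacac => bbcac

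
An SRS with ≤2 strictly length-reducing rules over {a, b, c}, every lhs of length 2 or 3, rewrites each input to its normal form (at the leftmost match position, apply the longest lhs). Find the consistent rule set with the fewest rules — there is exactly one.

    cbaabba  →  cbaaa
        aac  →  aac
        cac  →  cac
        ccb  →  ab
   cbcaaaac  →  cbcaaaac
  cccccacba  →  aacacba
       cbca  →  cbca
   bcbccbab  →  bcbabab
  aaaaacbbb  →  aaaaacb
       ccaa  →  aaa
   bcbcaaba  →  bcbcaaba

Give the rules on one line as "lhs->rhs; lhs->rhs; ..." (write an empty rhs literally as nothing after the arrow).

bb->; cc->a

  | cbaabba => cbaaa
  | aac
  | cac
  | ccb => ab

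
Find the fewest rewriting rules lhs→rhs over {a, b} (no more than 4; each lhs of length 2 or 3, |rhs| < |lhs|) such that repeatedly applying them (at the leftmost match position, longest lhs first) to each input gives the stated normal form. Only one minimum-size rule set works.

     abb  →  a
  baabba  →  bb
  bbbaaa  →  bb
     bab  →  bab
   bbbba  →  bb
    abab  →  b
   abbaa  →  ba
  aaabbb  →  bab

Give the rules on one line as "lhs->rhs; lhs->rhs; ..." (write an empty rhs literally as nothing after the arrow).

aa->b; aba->; abb->a; bba->

  | abb => a
  | baabba => bbbba => bb
  | bbbaaa => baa => bb
  | bab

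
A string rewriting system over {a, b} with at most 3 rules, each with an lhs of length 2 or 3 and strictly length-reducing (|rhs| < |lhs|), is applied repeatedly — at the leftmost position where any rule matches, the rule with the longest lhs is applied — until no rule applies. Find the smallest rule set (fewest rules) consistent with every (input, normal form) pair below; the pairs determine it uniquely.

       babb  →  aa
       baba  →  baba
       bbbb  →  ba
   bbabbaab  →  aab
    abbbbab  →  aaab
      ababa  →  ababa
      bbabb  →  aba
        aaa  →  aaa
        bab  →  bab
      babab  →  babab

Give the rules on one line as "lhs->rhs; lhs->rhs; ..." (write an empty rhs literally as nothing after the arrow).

  | babb => bba => aa
  | baba
  | bbbb => abb => ba
  | bbabbaab => aabbaab => abaaab => aab

abb->ba; baa->; bb->a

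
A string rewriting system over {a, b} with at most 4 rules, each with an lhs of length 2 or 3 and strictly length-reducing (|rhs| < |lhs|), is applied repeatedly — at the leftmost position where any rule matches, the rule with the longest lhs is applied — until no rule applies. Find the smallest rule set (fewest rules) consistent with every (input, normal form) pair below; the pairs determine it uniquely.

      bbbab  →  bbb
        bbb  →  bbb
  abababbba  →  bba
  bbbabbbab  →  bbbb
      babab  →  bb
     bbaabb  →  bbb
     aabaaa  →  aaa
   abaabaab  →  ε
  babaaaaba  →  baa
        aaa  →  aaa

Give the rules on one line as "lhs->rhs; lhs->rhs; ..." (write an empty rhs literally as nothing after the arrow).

  | bbbab => bbb
  | bbb
  | abababbba => babbba => bba
  | bbbabbbab => bbbbab => bbbb

aab->; ab->; aba->; abb->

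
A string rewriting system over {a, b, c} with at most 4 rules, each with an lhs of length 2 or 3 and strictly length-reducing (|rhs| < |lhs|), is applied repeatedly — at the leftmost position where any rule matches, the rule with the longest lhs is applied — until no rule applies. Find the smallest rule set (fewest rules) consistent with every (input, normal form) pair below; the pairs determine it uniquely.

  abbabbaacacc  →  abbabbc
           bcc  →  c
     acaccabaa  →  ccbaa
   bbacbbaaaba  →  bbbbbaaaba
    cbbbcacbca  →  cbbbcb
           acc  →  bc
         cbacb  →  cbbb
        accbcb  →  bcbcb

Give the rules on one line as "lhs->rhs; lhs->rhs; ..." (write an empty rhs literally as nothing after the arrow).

  | abbabbaacacc => abbabbaccc => abbabbbcc => abbabbc
  | bcc => c
  | acaccabaa => cccabaa => ccbaa
  | bbacbbaaaba => bbbbbaaaba

ac->b; aca->c; bcc->c; ca->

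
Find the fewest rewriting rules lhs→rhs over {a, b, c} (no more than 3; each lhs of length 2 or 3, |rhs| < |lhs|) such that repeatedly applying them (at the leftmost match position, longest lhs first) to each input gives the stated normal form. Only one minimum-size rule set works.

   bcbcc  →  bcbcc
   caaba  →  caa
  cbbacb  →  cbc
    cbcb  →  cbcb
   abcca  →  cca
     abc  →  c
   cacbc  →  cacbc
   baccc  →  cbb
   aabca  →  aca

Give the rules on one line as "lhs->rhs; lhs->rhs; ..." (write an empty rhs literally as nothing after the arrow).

ab->; acc->bb; bac->ca

  | bcbcc
  | caaba => caa
  | cbbacb => cbcab => cbc
  | cbcb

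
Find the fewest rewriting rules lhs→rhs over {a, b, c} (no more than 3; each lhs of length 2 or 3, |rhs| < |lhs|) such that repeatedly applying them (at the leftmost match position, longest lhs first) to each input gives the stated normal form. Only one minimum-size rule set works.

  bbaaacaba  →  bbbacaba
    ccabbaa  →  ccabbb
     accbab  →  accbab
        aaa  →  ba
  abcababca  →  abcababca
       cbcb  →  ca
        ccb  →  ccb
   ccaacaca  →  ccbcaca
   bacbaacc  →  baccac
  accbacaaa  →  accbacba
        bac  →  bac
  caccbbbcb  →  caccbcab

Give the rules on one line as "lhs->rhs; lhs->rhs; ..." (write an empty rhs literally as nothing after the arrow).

aa->b; bbc->ca; bcb->a

  | bbaaacaba => bbbacaba
  | ccabbaa => ccabbb
  | accbab
  | aaa => ba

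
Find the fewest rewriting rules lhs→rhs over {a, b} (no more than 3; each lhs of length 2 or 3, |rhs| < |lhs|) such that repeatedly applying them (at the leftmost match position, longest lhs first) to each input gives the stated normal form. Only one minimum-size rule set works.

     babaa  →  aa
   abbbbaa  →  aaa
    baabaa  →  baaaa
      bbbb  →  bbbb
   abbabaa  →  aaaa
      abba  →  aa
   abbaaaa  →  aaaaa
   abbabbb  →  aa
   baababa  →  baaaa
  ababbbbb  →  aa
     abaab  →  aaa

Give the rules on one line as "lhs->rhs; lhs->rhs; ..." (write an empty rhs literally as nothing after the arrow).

  | babaa => aa
  | abbbbaa => abbbaa => abbaa => abaa => aaa
  | baabaa => baaaa
  | bbbb

ab->a; bab->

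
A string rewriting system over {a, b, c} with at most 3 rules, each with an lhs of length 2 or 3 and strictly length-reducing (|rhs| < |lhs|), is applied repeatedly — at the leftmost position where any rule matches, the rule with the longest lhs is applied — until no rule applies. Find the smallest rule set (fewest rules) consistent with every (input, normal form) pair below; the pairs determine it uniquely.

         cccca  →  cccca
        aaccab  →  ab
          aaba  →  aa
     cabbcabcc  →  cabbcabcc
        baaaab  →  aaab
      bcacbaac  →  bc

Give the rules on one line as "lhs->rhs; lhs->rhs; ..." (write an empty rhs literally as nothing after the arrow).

ac->; ba->

  | cccca
  | aaccab => acab => ab
  | aaba => aa
  | cabbcabcc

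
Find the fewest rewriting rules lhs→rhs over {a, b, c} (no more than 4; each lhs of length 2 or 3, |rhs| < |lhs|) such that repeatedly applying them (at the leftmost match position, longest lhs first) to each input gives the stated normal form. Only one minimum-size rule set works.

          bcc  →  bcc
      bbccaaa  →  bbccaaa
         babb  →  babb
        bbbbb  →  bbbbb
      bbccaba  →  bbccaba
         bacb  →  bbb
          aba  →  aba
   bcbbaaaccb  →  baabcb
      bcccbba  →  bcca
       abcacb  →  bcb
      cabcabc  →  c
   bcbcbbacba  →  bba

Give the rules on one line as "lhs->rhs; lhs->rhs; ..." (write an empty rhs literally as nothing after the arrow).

  | bcc
  | bbccaaa
  | babb
  | bbbbb

ac->b; bca->c; cbb->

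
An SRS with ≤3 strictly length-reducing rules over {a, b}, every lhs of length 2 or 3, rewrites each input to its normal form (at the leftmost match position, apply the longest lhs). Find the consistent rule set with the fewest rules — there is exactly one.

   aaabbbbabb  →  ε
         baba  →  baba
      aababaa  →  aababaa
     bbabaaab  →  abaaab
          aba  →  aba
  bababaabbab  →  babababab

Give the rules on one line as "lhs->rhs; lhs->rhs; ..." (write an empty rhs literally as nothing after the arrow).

  | aaabbbbabb => aabbbabb => abbabb => babb => bb => ε
  | baba
  | aababaa
  | bbabaaab => abaaab

abb->b; bb->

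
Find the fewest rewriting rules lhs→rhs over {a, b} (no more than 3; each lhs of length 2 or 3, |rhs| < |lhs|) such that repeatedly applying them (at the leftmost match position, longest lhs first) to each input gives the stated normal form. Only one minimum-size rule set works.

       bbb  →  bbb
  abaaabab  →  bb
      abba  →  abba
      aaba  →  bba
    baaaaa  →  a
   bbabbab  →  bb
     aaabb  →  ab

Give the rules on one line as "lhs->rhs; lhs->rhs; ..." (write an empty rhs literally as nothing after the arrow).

  | bbb
  | abaaabab => aaabab => babab => aab => bb
  | abba
  | aaba => bba

aa->b; baa->a; bab->a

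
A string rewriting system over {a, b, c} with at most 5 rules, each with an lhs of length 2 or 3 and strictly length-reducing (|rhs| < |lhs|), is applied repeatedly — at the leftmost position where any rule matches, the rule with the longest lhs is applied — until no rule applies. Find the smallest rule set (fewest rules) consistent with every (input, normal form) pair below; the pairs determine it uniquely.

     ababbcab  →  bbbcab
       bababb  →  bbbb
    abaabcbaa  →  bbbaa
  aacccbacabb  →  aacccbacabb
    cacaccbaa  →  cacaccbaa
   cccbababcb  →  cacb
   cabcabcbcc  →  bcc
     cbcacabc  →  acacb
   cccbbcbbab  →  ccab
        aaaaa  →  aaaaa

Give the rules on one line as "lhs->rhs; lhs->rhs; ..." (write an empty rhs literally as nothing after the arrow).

aba->b; abc->b; cbb->; cbc->ac

  | ababbcab => bbbcab
  | bababb => bbbb
  | abaabcbaa => babcbaa => bbbaa
  | aacccbacabb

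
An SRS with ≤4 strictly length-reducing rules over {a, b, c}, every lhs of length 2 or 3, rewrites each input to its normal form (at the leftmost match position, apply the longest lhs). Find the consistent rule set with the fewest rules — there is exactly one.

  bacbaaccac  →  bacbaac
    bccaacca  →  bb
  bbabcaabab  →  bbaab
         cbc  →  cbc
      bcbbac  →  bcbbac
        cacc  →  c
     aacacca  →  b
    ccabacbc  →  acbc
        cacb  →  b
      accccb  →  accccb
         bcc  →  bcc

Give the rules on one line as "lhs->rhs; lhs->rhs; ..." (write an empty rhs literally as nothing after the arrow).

aaa->b; aba->a; ca->a; cac->

  | bacbaaccac => bacbaac
  | bccaacca => bcaacca => baacca => baaca => baaa => bb
  | bbabcaabab => bbabaabab => bbaabab => bbaab
  | cbc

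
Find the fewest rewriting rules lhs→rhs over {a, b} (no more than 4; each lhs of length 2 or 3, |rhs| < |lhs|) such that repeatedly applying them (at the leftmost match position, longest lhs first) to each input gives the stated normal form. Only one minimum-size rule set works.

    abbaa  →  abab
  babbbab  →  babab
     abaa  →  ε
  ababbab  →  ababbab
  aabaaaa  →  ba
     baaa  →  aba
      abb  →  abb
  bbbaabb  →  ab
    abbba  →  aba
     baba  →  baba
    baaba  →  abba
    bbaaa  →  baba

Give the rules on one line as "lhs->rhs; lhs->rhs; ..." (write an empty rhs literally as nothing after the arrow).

aaa->b; aab->; baa->ab; bbb->b

  | abbaa => abab
  | babbbab => babab
  | abaa => aab => ε
  | ababbab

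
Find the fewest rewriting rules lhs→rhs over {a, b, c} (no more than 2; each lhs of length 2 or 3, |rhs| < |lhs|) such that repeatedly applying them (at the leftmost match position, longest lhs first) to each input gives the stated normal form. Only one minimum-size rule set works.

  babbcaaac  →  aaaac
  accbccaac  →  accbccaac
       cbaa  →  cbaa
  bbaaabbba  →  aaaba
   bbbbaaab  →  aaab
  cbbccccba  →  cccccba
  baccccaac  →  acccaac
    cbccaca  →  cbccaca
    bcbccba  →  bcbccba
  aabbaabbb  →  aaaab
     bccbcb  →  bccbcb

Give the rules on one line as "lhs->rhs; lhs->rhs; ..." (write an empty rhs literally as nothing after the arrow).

bac->a; bb->

  | babbcaaac => bacaaac => aaaac
  | accbccaac
  | cbaa
  | bbaaabbba => aaabbba => aaaba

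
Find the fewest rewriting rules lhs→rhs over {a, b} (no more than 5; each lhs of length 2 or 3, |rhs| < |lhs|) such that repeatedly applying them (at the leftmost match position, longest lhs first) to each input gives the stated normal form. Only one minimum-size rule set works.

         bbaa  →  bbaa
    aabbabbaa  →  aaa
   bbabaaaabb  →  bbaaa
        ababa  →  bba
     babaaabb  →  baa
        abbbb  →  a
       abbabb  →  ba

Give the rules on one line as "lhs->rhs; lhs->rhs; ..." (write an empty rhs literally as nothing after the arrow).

ab->; aba->b; bab->ba; bbb->a

  | bbaa
  | aabbabbaa => ababbaa => bbbaa => aaa
  | bbabaaaabb => bbaaaaabb => bbaaaab => bbaaa
  | ababa => bba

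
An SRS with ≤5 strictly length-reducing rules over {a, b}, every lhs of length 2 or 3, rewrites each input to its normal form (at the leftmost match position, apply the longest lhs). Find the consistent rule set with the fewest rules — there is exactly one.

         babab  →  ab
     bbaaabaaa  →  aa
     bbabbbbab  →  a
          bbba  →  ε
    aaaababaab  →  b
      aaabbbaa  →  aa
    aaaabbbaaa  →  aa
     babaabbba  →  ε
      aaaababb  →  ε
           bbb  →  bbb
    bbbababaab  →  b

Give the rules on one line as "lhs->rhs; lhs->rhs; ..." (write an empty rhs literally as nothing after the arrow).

aab->b; ba->; bab->ba; bba->ab

  | babab => baab => ab
  | bbaaabaaa => abaabaaa => aabaaa => baaa => aa
  | bbabbbbab => abbbbbab => abbbabb => ababbb => ababb => abab => aba => a
  | bbba => bab => ba => ε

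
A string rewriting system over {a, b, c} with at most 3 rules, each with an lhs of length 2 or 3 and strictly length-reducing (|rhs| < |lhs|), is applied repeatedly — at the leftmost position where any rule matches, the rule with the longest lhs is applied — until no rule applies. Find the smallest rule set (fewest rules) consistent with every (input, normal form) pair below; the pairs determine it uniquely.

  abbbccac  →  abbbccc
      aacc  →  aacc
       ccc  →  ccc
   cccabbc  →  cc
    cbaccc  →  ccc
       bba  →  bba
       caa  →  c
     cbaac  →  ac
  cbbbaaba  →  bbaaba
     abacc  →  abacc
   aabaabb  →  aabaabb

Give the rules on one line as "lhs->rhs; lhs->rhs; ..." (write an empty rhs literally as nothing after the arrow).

  | abbbccac => abbbccc
  | aacc
  | ccc
  | cccabbc => cccbbc => ccbc => cc

ca->c; cb->; cba->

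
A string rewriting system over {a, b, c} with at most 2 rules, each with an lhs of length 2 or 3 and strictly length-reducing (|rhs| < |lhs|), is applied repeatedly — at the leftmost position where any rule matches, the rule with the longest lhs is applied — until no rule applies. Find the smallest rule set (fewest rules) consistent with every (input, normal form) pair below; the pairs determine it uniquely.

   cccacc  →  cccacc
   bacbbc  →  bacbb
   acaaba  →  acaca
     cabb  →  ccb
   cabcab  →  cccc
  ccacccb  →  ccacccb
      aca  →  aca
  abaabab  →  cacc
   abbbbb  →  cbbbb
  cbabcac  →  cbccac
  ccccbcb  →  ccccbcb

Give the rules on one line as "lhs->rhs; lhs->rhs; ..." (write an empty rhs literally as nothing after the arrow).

  | cccacc
  | bacbbc => bacbb
  | acaaba => acaca
  | cabb => ccb

ab->c; bbc->bb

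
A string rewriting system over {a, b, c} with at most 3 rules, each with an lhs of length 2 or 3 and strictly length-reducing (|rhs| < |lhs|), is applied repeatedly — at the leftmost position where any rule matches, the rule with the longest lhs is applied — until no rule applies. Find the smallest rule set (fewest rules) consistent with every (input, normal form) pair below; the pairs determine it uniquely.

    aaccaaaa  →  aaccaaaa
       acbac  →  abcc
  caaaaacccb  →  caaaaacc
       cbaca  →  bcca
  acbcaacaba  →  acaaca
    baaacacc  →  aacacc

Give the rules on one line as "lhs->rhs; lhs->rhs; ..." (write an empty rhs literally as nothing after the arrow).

  | aaccaaaa
  | acbac => abcc
  | caaaaacccb => caaaaacc
  | cbaca => bcca

ba->; cb->; cba->bc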